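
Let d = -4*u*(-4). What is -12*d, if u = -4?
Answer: 768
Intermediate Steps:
d = -64 (d = -4*(-4)*(-4) = 16*(-4) = -64)
-12*d = -12*(-64) = 768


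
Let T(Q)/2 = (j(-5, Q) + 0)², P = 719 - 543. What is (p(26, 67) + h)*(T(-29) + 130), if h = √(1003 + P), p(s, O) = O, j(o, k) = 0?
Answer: 8710 + 390*√131 ≈ 13174.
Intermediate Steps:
P = 176
T(Q) = 0 (T(Q) = 2*(0 + 0)² = 2*0² = 2*0 = 0)
h = 3*√131 (h = √(1003 + 176) = √1179 = 3*√131 ≈ 34.337)
(p(26, 67) + h)*(T(-29) + 130) = (67 + 3*√131)*(0 + 130) = (67 + 3*√131)*130 = 8710 + 390*√131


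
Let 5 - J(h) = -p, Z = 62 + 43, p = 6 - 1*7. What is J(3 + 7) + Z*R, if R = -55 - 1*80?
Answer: -14171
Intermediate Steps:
p = -1 (p = 6 - 7 = -1)
Z = 105
J(h) = 4 (J(h) = 5 - (-1)*(-1) = 5 - 1*1 = 5 - 1 = 4)
R = -135 (R = -55 - 80 = -135)
J(3 + 7) + Z*R = 4 + 105*(-135) = 4 - 14175 = -14171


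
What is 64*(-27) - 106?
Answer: -1834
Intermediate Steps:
64*(-27) - 106 = -1728 - 106 = -1834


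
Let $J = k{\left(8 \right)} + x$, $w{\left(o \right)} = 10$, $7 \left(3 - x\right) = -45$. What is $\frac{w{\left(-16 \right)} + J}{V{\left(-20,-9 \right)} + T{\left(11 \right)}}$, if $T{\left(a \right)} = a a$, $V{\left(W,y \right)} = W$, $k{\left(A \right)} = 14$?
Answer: $\frac{234}{707} \approx 0.33098$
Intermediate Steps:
$x = \frac{66}{7}$ ($x = 3 - - \frac{45}{7} = 3 + \frac{45}{7} = \frac{66}{7} \approx 9.4286$)
$J = \frac{164}{7}$ ($J = 14 + \frac{66}{7} = \frac{164}{7} \approx 23.429$)
$T{\left(a \right)} = a^{2}$
$\frac{w{\left(-16 \right)} + J}{V{\left(-20,-9 \right)} + T{\left(11 \right)}} = \frac{10 + \frac{164}{7}}{-20 + 11^{2}} = \frac{234}{7 \left(-20 + 121\right)} = \frac{234}{7 \cdot 101} = \frac{234}{7} \cdot \frac{1}{101} = \frac{234}{707}$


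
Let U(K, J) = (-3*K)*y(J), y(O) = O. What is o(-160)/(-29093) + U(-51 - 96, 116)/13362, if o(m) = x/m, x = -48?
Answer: 2480462499/647901110 ≈ 3.8285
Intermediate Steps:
o(m) = -48/m
U(K, J) = -3*J*K (U(K, J) = (-3*K)*J = -3*J*K)
o(-160)/(-29093) + U(-51 - 96, 116)/13362 = -48/(-160)/(-29093) - 3*116*(-51 - 96)/13362 = -48*(-1/160)*(-1/29093) - 3*116*(-147)*(1/13362) = (3/10)*(-1/29093) + 51156*(1/13362) = -3/290930 + 8526/2227 = 2480462499/647901110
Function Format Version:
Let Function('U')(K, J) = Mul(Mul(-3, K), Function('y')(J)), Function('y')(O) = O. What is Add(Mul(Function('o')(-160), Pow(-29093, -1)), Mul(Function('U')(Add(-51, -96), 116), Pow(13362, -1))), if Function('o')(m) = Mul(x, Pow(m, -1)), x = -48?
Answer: Rational(2480462499, 647901110) ≈ 3.8285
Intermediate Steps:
Function('o')(m) = Mul(-48, Pow(m, -1))
Function('U')(K, J) = Mul(-3, J, K) (Function('U')(K, J) = Mul(Mul(-3, K), J) = Mul(-3, J, K))
Add(Mul(Function('o')(-160), Pow(-29093, -1)), Mul(Function('U')(Add(-51, -96), 116), Pow(13362, -1))) = Add(Mul(Mul(-48, Pow(-160, -1)), Pow(-29093, -1)), Mul(Mul(-3, 116, Add(-51, -96)), Pow(13362, -1))) = Add(Mul(Mul(-48, Rational(-1, 160)), Rational(-1, 29093)), Mul(Mul(-3, 116, -147), Rational(1, 13362))) = Add(Mul(Rational(3, 10), Rational(-1, 29093)), Mul(51156, Rational(1, 13362))) = Add(Rational(-3, 290930), Rational(8526, 2227)) = Rational(2480462499, 647901110)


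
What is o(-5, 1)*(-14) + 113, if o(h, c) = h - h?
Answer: 113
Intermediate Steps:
o(h, c) = 0
o(-5, 1)*(-14) + 113 = 0*(-14) + 113 = 0 + 113 = 113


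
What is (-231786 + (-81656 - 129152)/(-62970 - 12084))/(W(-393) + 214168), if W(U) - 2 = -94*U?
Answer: -4349063909/4711740012 ≈ -0.92303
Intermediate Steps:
W(U) = 2 - 94*U
(-231786 + (-81656 - 129152)/(-62970 - 12084))/(W(-393) + 214168) = (-231786 + (-81656 - 129152)/(-62970 - 12084))/((2 - 94*(-393)) + 214168) = (-231786 - 210808/(-75054))/((2 + 36942) + 214168) = (-231786 - 210808*(-1/75054))/(36944 + 214168) = (-231786 + 105404/37527)/251112 = -8698127818/37527*1/251112 = -4349063909/4711740012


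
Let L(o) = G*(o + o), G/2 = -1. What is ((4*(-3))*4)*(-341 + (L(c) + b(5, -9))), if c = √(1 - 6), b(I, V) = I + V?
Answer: 16560 + 192*I*√5 ≈ 16560.0 + 429.33*I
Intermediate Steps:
c = I*√5 (c = √(-5) = I*√5 ≈ 2.2361*I)
G = -2 (G = 2*(-1) = -2)
L(o) = -4*o (L(o) = -2*(o + o) = -4*o)
((4*(-3))*4)*(-341 + (L(c) + b(5, -9))) = ((4*(-3))*4)*(-341 + (-4*I*√5 + (5 - 9))) = (-12*4)*(-341 + (-4*I*√5 - 4)) = -48*(-341 + (-4 - 4*I*√5)) = -48*(-345 - 4*I*√5) = 16560 + 192*I*√5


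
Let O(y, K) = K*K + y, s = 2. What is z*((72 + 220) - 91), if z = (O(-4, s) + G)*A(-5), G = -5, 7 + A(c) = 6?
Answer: 1005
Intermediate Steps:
A(c) = -1 (A(c) = -7 + 6 = -1)
O(y, K) = y + K² (O(y, K) = K² + y = y + K²)
z = 5 (z = ((-4 + 2²) - 5)*(-1) = ((-4 + 4) - 5)*(-1) = (0 - 5)*(-1) = -5*(-1) = 5)
z*((72 + 220) - 91) = 5*((72 + 220) - 91) = 5*(292 - 91) = 5*201 = 1005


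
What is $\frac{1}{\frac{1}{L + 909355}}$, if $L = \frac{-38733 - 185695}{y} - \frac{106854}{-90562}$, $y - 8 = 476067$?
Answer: $\frac{19603119298096382}{21557152075} \approx 9.0936 \cdot 10^{5}$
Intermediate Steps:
$y = 476075$ ($y = 8 + 476067 = 476075$)
$L = \frac{15272934757}{21557152075}$ ($L = \frac{-38733 - 185695}{476075} - \frac{106854}{-90562} = \left(-38733 - 185695\right) \frac{1}{476075} - - \frac{53427}{45281} = \left(-224428\right) \frac{1}{476075} + \frac{53427}{45281} = - \frac{224428}{476075} + \frac{53427}{45281} = \frac{15272934757}{21557152075} \approx 0.70849$)
$\frac{1}{\frac{1}{L + 909355}} = \frac{1}{\frac{1}{\frac{15272934757}{21557152075} + 909355}} = \frac{1}{\frac{1}{\frac{19603119298096382}{21557152075}}} = \frac{1}{\frac{21557152075}{19603119298096382}} = \frac{19603119298096382}{21557152075}$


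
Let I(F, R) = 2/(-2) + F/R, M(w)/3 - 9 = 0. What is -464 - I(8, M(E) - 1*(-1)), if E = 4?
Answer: -3243/7 ≈ -463.29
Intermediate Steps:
M(w) = 27 (M(w) = 27 + 3*0 = 27 + 0 = 27)
I(F, R) = -1 + F/R (I(F, R) = 2*(-½) + F/R = -1 + F/R)
-464 - I(8, M(E) - 1*(-1)) = -464 - (8 - (27 - 1*(-1)))/(27 - 1*(-1)) = -464 - (8 - (27 + 1))/(27 + 1) = -464 - (8 - 1*28)/28 = -464 - (8 - 28)/28 = -464 - (-20)/28 = -464 - 1*(-5/7) = -464 + 5/7 = -3243/7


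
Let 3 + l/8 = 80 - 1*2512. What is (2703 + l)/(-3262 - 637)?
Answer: 16777/3899 ≈ 4.3029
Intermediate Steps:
l = -19480 (l = -24 + 8*(80 - 1*2512) = -24 + 8*(80 - 2512) = -24 + 8*(-2432) = -24 - 19456 = -19480)
(2703 + l)/(-3262 - 637) = (2703 - 19480)/(-3262 - 637) = -16777/(-3899) = -16777*(-1/3899) = 16777/3899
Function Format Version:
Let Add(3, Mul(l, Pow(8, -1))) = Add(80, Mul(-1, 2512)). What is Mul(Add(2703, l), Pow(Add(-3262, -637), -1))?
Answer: Rational(16777, 3899) ≈ 4.3029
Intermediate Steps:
l = -19480 (l = Add(-24, Mul(8, Add(80, Mul(-1, 2512)))) = Add(-24, Mul(8, Add(80, -2512))) = Add(-24, Mul(8, -2432)) = Add(-24, -19456) = -19480)
Mul(Add(2703, l), Pow(Add(-3262, -637), -1)) = Mul(Add(2703, -19480), Pow(Add(-3262, -637), -1)) = Mul(-16777, Pow(-3899, -1)) = Mul(-16777, Rational(-1, 3899)) = Rational(16777, 3899)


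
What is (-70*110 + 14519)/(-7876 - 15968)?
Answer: -2273/7948 ≈ -0.28598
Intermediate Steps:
(-70*110 + 14519)/(-7876 - 15968) = (-7700 + 14519)/(-23844) = 6819*(-1/23844) = -2273/7948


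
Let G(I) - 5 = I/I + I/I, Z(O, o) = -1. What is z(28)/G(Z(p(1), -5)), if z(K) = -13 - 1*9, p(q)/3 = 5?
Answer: -22/7 ≈ -3.1429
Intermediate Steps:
p(q) = 15 (p(q) = 3*5 = 15)
G(I) = 7 (G(I) = 5 + (I/I + I/I) = 5 + (1 + 1) = 5 + 2 = 7)
z(K) = -22 (z(K) = -13 - 9 = -22)
z(28)/G(Z(p(1), -5)) = -22/7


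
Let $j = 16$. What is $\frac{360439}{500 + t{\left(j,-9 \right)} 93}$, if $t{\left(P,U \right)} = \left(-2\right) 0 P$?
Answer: $\frac{360439}{500} \approx 720.88$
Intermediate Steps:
$t{\left(P,U \right)} = 0$ ($t{\left(P,U \right)} = 0 P = 0$)
$\frac{360439}{500 + t{\left(j,-9 \right)} 93} = \frac{360439}{500 + 0 \cdot 93} = \frac{360439}{500 + 0} = \frac{360439}{500}$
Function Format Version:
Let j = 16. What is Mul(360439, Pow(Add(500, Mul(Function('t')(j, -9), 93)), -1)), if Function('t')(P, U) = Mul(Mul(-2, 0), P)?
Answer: Rational(360439, 500) ≈ 720.88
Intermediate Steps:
Function('t')(P, U) = 0 (Function('t')(P, U) = Mul(0, P) = 0)
Mul(360439, Pow(Add(500, Mul(Function('t')(j, -9), 93)), -1)) = Mul(360439, Pow(Add(500, Mul(0, 93)), -1)) = Mul(360439, Pow(Add(500, 0), -1)) = Mul(360439, Pow(500, -1)) = Mul(360439, Rational(1, 500)) = Rational(360439, 500)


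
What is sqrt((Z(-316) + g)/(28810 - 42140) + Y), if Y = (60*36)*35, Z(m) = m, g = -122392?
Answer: 13*sqrt(19874136890)/6665 ≈ 274.97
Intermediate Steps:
Y = 75600 (Y = 2160*35 = 75600)
sqrt((Z(-316) + g)/(28810 - 42140) + Y) = sqrt((-316 - 122392)/(28810 - 42140) + 75600) = sqrt(-122708/(-13330) + 75600) = sqrt(-122708*(-1/13330) + 75600) = sqrt(61354/6665 + 75600) = sqrt(503935354/6665) = 13*sqrt(19874136890)/6665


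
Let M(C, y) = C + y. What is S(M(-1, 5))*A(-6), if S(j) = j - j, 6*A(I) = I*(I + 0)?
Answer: 0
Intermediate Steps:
A(I) = I²/6 (A(I) = (I*(I + 0))/6 = (I*I)/6 = I²/6)
S(j) = 0
S(M(-1, 5))*A(-6) = 0*((⅙)*(-6)²) = 0*((⅙)*36) = 0*6 = 0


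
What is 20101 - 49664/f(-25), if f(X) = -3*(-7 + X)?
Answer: 58751/3 ≈ 19584.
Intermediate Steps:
f(X) = 21 - 3*X
20101 - 49664/f(-25) = 20101 - 49664/(21 - 3*(-25)) = 20101 - 49664/(21 + 75) = 20101 - 49664/96 = 20101 - 49664*1/96 = 20101 - 1552/3 = 58751/3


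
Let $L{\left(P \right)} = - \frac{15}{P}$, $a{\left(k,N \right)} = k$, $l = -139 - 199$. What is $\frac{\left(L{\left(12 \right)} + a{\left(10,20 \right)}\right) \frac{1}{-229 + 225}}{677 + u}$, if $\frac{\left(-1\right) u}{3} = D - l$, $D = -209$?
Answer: $- \frac{7}{928} \approx -0.0075431$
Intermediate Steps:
$l = -338$
$u = -387$ ($u = - 3 \left(-209 - -338\right) = - 3 \left(-209 + 338\right) = \left(-3\right) 129 = -387$)
$\frac{\left(L{\left(12 \right)} + a{\left(10,20 \right)}\right) \frac{1}{-229 + 225}}{677 + u} = \frac{\left(- \frac{15}{12} + 10\right) \frac{1}{-229 + 225}}{677 - 387} = \frac{\left(\left(-15\right) \frac{1}{12} + 10\right) \frac{1}{-4}}{290} = \frac{\left(- \frac{5}{4} + 10\right) \left(- \frac{1}{4}\right)}{290} = \frac{\frac{35}{4} \left(- \frac{1}{4}\right)}{290} = \frac{1}{290} \left(- \frac{35}{16}\right) = - \frac{7}{928}$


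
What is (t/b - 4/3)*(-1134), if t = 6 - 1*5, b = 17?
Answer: 24570/17 ≈ 1445.3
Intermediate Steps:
t = 1 (t = 6 - 5 = 1)
(t/b - 4/3)*(-1134) = (1/17 - 4/3)*(-1134) = -65/51*(-1134) = 24570/17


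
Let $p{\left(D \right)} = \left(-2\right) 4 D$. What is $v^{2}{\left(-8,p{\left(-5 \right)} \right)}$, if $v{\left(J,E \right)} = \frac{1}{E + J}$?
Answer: $\frac{1}{1024} \approx 0.00097656$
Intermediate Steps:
$p{\left(D \right)} = - 8 D$
$v^{2}{\left(-8,p{\left(-5 \right)} \right)} = \left(\frac{1}{\left(-8\right) \left(-5\right) - 8}\right)^{2} = \left(\frac{1}{40 - 8}\right)^{2} = \left(\frac{1}{32}\right)^{2} = \frac{1}{1024}$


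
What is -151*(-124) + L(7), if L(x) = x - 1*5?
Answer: 18726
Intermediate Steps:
L(x) = -5 + x (L(x) = x - 5 = -5 + x)
-151*(-124) + L(7) = -151*(-124) + (-5 + 7) = 18724 + 2 = 18726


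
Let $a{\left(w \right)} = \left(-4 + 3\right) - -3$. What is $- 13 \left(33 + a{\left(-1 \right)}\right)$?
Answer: $-455$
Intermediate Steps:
$a{\left(w \right)} = 2$ ($a{\left(w \right)} = -1 + 3 = 2$)
$- 13 \left(33 + a{\left(-1 \right)}\right) = - 13 \left(33 + 2\right) = \left(-13\right) 35 = -455$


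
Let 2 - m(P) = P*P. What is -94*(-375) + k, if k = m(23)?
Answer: 34723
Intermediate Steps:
m(P) = 2 - P² (m(P) = 2 - P*P = 2 - P²)
k = -527 (k = 2 - 1*23² = 2 - 1*529 = 2 - 529 = -527)
-94*(-375) + k = -94*(-375) - 527 = 35250 - 527 = 34723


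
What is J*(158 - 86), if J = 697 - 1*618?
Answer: 5688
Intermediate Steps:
J = 79 (J = 697 - 618 = 79)
J*(158 - 86) = 79*(158 - 86) = 79*72 = 5688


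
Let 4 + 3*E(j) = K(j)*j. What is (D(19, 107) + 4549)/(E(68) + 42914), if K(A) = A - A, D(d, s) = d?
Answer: 6852/64369 ≈ 0.10645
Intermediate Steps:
K(A) = 0
E(j) = -4/3 (E(j) = -4/3 + (0*j)/3 = -4/3 + (⅓)*0 = -4/3 + 0 = -4/3)
(D(19, 107) + 4549)/(E(68) + 42914) = (19 + 4549)/(-4/3 + 42914) = 4568/(128738/3) = 4568*(3/128738) = 6852/64369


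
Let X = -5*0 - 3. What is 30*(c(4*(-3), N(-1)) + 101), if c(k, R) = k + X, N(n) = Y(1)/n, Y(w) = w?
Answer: 2580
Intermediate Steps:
X = -3 (X = 0 - 3 = -3)
N(n) = 1/n
c(k, R) = -3 + k (c(k, R) = k - 3 = -3 + k)
30*(c(4*(-3), N(-1)) + 101) = 30*((-3 + 4*(-3)) + 101) = 30*((-3 - 12) + 101) = 30*(-15 + 101) = 30*86 = 2580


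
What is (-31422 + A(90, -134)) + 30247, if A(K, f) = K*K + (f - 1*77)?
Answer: 6714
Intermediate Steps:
A(K, f) = -77 + f + K**2 (A(K, f) = K**2 + (f - 77) = K**2 + (-77 + f) = -77 + f + K**2)
(-31422 + A(90, -134)) + 30247 = (-31422 + (-77 - 134 + 90**2)) + 30247 = (-31422 + (-77 - 134 + 8100)) + 30247 = (-31422 + 7889) + 30247 = -23533 + 30247 = 6714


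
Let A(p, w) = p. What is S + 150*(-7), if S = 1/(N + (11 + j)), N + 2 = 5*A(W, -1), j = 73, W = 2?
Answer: -96599/92 ≈ -1050.0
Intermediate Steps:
N = 8 (N = -2 + 5*2 = -2 + 10 = 8)
S = 1/92 (S = 1/(8 + (11 + 73)) = 1/(8 + 84) = 1/92 ≈ 0.010870)
S + 150*(-7) = 1/92 + 150*(-7) = 1/92 - 1050 = -96599/92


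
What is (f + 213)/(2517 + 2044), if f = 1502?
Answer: 1715/4561 ≈ 0.37601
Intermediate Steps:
(f + 213)/(2517 + 2044) = (1502 + 213)/(2517 + 2044) = 1715/4561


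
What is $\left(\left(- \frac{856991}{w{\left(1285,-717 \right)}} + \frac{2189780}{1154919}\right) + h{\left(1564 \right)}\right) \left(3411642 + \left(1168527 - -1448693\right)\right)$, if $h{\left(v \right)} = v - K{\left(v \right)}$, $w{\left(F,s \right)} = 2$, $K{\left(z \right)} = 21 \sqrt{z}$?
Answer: $- \frac{2972645628300431447}{1154919} - 253212204 \sqrt{391} \approx -2.5789 \cdot 10^{12}$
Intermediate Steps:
$h{\left(v \right)} = v - 21 \sqrt{v}$
$\left(\left(- \frac{856991}{w{\left(1285,-717 \right)}} + \frac{2189780}{1154919}\right) + h{\left(1564 \right)}\right) \left(3411642 + \left(1168527 - -1448693\right)\right) = \left(\left(- \frac{856991}{2} + \frac{2189780}{1154919}\right) + \left(1564 - 21 \sqrt{1564}\right)\right) \left(3411642 + \left(1168527 - -1448693\right)\right) = \left(\left(\left(-856991\right) \frac{1}{2} + 2189780 \cdot \frac{1}{1154919}\right) + \left(1564 - 21 \cdot 2 \sqrt{391}\right)\right) \left(3411642 + \left(1168527 + 1448693\right)\right) = \left(\left(- \frac{856991}{2} + \frac{2189780}{1154919}\right) + \left(1564 - 42 \sqrt{391}\right)\right) \left(3411642 + 2617220\right) = \left(- \frac{989750809169}{2309838} + \left(1564 - 42 \sqrt{391}\right)\right) 6028862 = \left(- \frac{986138222537}{2309838} - 42 \sqrt{391}\right) 6028862 = - \frac{2972645628300431447}{1154919} - 253212204 \sqrt{391}$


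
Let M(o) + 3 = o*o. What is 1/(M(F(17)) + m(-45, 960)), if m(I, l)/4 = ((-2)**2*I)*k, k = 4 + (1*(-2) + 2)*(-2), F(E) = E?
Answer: -1/2594 ≈ -0.00038551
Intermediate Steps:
k = 4 (k = 4 + (-2 + 2)*(-2) = 4 + 0*(-2) = 4 + 0 = 4)
M(o) = -3 + o**2 (M(o) = -3 + o*o = -3 + o**2)
m(I, l) = 64*I (m(I, l) = 4*(((-2)**2*I)*4) = 4*((4*I)*4) = 4*(16*I) = 64*I)
1/(M(F(17)) + m(-45, 960)) = 1/((-3 + 17**2) + 64*(-45)) = 1/((-3 + 289) - 2880) = 1/(286 - 2880) = 1/(-2594) = -1/2594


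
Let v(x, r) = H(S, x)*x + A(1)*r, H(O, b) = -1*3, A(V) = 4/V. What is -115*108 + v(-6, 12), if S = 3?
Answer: -12354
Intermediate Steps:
H(O, b) = -3
v(x, r) = -3*x + 4*r (v(x, r) = -3*x + (4/1)*r = -3*x + (4*1)*r = -3*x + 4*r)
-115*108 + v(-6, 12) = -115*108 + (-3*(-6) + 4*12) = -12420 + (18 + 48) = -12420 + 66 = -12354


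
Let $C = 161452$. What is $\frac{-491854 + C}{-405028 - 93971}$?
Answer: $\frac{110134}{166333} \approx 0.66213$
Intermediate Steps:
$\frac{-491854 + C}{-405028 - 93971} = \frac{-491854 + 161452}{-405028 - 93971} = - \frac{330402}{-498999} = \left(-330402\right) \left(- \frac{1}{498999}\right) = \frac{110134}{166333}$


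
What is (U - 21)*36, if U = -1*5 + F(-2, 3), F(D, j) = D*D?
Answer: -792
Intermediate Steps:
F(D, j) = D**2
U = -1 (U = -1*5 + (-2)**2 = -5 + 4 = -1)
(U - 21)*36 = (-1 - 21)*36 = -22*36 = -792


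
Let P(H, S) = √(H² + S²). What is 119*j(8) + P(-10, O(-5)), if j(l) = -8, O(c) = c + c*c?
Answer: -952 + 10*√5 ≈ -929.64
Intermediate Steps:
O(c) = c + c²
119*j(8) + P(-10, O(-5)) = 119*(-8) + √((-10)² + (-5*(1 - 5))²) = -952 + √(100 + (-5*(-4))²) = -952 + √(100 + 20²) = -952 + √(100 + 400) = -952 + √500 = -952 + 10*√5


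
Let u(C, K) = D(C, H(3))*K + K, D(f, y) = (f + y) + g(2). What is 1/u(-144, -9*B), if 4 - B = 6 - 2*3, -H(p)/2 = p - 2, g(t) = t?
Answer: 1/5148 ≈ 0.00019425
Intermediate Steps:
H(p) = 4 - 2*p (H(p) = -2*(p - 2) = -2*(-2 + p) = 4 - 2*p)
B = 4 (B = 4 - (6 - 2*3) = 4 - (6 - 6) = 4 - 1*0 = 4 + 0 = 4)
D(f, y) = 2 + f + y (D(f, y) = (f + y) + 2 = 2 + f + y)
u(C, K) = K + C*K (u(C, K) = (2 + C + (4 - 2*3))*K + K = (2 + C + (4 - 6))*K + K = (2 + C - 2)*K + K = C*K + K = K + C*K)
1/u(-144, -9*B) = 1/((-9*4)*(1 - 144)) = 1/(-36*(-143)) = 1/5148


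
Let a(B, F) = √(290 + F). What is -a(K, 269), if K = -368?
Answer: -√559 ≈ -23.643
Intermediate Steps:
-a(K, 269) = -√(290 + 269) = -√559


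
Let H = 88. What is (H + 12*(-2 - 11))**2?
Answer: 4624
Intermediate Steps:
(H + 12*(-2 - 11))**2 = (88 + 12*(-2 - 11))**2 = (88 + 12*(-13))**2 = (88 - 156)**2 = (-68)**2 = 4624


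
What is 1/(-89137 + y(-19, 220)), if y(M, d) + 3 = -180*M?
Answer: -1/85720 ≈ -1.1666e-5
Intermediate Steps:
y(M, d) = -3 - 180*M
1/(-89137 + y(-19, 220)) = 1/(-89137 + (-3 - 180*(-19))) = 1/(-89137 + (-3 + 3420)) = 1/(-89137 + 3417) = 1/(-85720) = -1/85720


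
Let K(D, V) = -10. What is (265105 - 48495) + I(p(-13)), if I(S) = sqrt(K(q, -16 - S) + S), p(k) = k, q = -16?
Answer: 216610 + I*sqrt(23) ≈ 2.1661e+5 + 4.7958*I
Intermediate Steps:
I(S) = sqrt(-10 + S)
(265105 - 48495) + I(p(-13)) = (265105 - 48495) + sqrt(-10 - 13) = 216610 + sqrt(-23) = 216610 + I*sqrt(23)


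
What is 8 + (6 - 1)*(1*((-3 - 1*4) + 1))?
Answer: -22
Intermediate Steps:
8 + (6 - 1)*(1*((-3 - 1*4) + 1)) = 8 + 5*(1*((-3 - 4) + 1)) = 8 + 5*(1*(-7 + 1)) = 8 + 5*(1*(-6)) = 8 + 5*(-6) = 8 - 30 = -22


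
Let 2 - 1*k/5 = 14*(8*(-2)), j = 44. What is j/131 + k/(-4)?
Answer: -73927/262 ≈ -282.16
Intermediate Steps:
k = 1130 (k = 10 - 70*8*(-2) = 10 - 70*(-16) = 10 - 5*(-224) = 10 + 1120 = 1130)
j/131 + k/(-4) = 44/131 + 1130/(-4) = 44*(1/131) + 1130*(-¼) = 44/131 - 565/2 = -73927/262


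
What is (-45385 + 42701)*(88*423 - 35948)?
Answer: -3424784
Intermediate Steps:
(-45385 + 42701)*(88*423 - 35948) = -2684*(37224 - 35948) = -2684*1276 = -3424784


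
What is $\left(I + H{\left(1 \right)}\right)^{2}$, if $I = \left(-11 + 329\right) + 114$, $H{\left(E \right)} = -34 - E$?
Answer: $157609$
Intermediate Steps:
$I = 432$ ($I = 318 + 114 = 432$)
$\left(I + H{\left(1 \right)}\right)^{2} = \left(432 - 35\right)^{2} = 397^{2} = 157609$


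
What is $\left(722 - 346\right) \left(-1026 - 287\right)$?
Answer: $-493688$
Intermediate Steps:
$\left(722 - 346\right) \left(-1026 - 287\right) = \left(722 - 346\right) \left(-1313\right) = 376 \left(-1313\right) = -493688$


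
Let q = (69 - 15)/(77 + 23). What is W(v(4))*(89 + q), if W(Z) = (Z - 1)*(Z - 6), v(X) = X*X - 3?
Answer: 188034/25 ≈ 7521.4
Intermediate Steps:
v(X) = -3 + X² (v(X) = X² - 3 = -3 + X²)
W(Z) = (-1 + Z)*(-6 + Z)
q = 27/50 (q = 54/100 = 54*(1/100) = 27/50 ≈ 0.54000)
W(v(4))*(89 + q) = (6 + (-3 + 4²)² - 7*(-3 + 4²))*(89 + 27/50) = (6 + (-3 + 16)² - 7*(-3 + 16))*(4477/50) = (6 + 13² - 7*13)*(4477/50) = (6 + 169 - 91)*(4477/50) = 84*(4477/50) = 188034/25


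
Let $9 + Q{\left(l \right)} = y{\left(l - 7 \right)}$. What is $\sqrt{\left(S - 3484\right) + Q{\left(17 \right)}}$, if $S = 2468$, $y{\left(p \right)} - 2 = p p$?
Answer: $i \sqrt{923} \approx 30.381 i$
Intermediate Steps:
$y{\left(p \right)} = 2 + p^{2}$ ($y{\left(p \right)} = 2 + p p = 2 + p^{2}$)
$Q{\left(l \right)} = -7 + \left(-7 + l\right)^{2}$ ($Q{\left(l \right)} = -9 + \left(2 + \left(l - 7\right)^{2}\right) = -9 + \left(2 + \left(-7 + l\right)^{2}\right) = -7 + \left(-7 + l\right)^{2}$)
$\sqrt{\left(S - 3484\right) + Q{\left(17 \right)}} = \sqrt{\left(2468 - 3484\right) - \left(7 - \left(-7 + 17\right)^{2}\right)} = \sqrt{\left(2468 - 3484\right) - \left(7 - 10^{2}\right)} = \sqrt{-1016 + \left(-7 + 100\right)} = \sqrt{-1016 + 93} = \sqrt{-923} = i \sqrt{923}$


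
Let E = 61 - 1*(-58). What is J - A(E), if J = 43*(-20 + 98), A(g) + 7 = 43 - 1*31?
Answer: 3349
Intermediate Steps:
E = 119 (E = 61 + 58 = 119)
A(g) = 5 (A(g) = -7 + (43 - 1*31) = -7 + (43 - 31) = -7 + 12 = 5)
J = 3354 (J = 43*78 = 3354)
J - A(E) = 3354 - 1*5 = 3354 - 5 = 3349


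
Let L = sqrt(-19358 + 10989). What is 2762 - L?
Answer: 2762 - I*sqrt(8369) ≈ 2762.0 - 91.482*I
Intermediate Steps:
L = I*sqrt(8369) (L = sqrt(-8369) = I*sqrt(8369) ≈ 91.482*I)
2762 - L = 2762 - I*sqrt(8369)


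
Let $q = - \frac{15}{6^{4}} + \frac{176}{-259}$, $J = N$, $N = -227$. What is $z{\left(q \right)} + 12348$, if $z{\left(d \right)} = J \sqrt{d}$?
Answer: $12348 - \frac{227 i \sqrt{60083079}}{9324} \approx 12348.0 - 188.71 i$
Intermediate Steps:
$J = -227$
$q = - \frac{77327}{111888}$ ($q = - \frac{15}{1296} + 176 \left(- \frac{1}{259}\right) = \left(-15\right) \frac{1}{1296} - \frac{176}{259} = - \frac{5}{432} - \frac{176}{259} = - \frac{77327}{111888} \approx -0.69111$)
$z{\left(d \right)} = - 227 \sqrt{d}$
$z{\left(q \right)} + 12348 = - 227 \sqrt{- \frac{77327}{111888}} + 12348 = - 227 \frac{i \sqrt{60083079}}{9324} + 12348 = - \frac{227 i \sqrt{60083079}}{9324} + 12348 = 12348 - \frac{227 i \sqrt{60083079}}{9324}$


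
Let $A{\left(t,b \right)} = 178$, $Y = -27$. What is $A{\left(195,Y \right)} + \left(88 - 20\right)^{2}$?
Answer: $4802$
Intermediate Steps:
$A{\left(195,Y \right)} + \left(88 - 20\right)^{2} = 178 + \left(88 - 20\right)^{2} = 178 + 68^{2} = 178 + 4624 = 4802$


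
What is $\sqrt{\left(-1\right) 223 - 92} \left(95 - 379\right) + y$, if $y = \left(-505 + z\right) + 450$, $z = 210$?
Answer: $155 - 852 i \sqrt{35} \approx 155.0 - 5040.5 i$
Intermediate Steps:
$y = 155$ ($y = \left(-505 + 210\right) + 450 = -295 + 450 = 155$)
$\sqrt{\left(-1\right) 223 - 92} \left(95 - 379\right) + y = \sqrt{\left(-1\right) 223 - 92} \left(95 - 379\right) + 155 = \sqrt{-223 - 92} \left(95 - 379\right) + 155 = \sqrt{-315} \left(-284\right) + 155 = 3 i \sqrt{35} \left(-284\right) + 155 = - 852 i \sqrt{35} + 155 = 155 - 852 i \sqrt{35}$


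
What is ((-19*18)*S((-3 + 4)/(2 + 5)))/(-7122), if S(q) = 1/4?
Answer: 57/4748 ≈ 0.012005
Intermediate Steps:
S(q) = ¼
((-19*18)*S((-3 + 4)/(2 + 5)))/(-7122) = (-19*18*(¼))/(-7122) = -342*¼*(-1/7122) = -171/2*(-1/7122) = 57/4748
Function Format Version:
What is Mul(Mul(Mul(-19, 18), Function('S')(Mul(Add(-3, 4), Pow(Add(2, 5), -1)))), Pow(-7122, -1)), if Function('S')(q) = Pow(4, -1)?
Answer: Rational(57, 4748) ≈ 0.012005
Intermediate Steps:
Function('S')(q) = Rational(1, 4)
Mul(Mul(Mul(-19, 18), Function('S')(Mul(Add(-3, 4), Pow(Add(2, 5), -1)))), Pow(-7122, -1)) = Mul(Mul(Mul(-19, 18), Rational(1, 4)), Pow(-7122, -1)) = Mul(Mul(-342, Rational(1, 4)), Rational(-1, 7122)) = Mul(Rational(-171, 2), Rational(-1, 7122)) = Rational(57, 4748)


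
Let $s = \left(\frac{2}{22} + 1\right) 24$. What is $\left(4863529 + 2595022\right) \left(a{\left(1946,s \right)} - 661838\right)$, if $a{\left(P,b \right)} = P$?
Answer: $-4921838136492$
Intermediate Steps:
$s = \frac{288}{11}$ ($s = \left(2 \cdot \frac{1}{22} + 1\right) 24 = \left(\frac{1}{11} + 1\right) 24 = \frac{12}{11} \cdot 24 = \frac{288}{11} \approx 26.182$)
$\left(4863529 + 2595022\right) \left(a{\left(1946,s \right)} - 661838\right) = \left(4863529 + 2595022\right) \left(1946 - 661838\right) = 7458551 \left(-659892\right) = -4921838136492$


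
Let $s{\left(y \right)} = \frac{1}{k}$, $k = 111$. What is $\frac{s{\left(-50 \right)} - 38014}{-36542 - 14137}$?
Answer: $\frac{4219553}{5625369} \approx 0.75009$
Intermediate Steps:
$s{\left(y \right)} = \frac{1}{111}$
$\frac{s{\left(-50 \right)} - 38014}{-36542 - 14137} = \frac{\frac{1}{111} - 38014}{-36542 - 14137} = - \frac{4219553}{111 \left(-50679\right)} = \left(- \frac{4219553}{111}\right) \left(- \frac{1}{50679}\right) = \frac{4219553}{5625369}$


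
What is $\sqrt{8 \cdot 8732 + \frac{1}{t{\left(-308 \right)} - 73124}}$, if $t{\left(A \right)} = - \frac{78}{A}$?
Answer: $\frac{\sqrt{8858537488988183366}}{11261057} \approx 264.3$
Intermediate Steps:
$\sqrt{8 \cdot 8732 + \frac{1}{t{\left(-308 \right)} - 73124}} = \sqrt{8 \cdot 8732 + \frac{1}{- \frac{78}{-308} - 73124}} = \sqrt{69856 + \frac{1}{\left(-78\right) \left(- \frac{1}{308}\right) - 73124}} = \sqrt{69856 + \frac{1}{\frac{39}{154} - 73124}} = \sqrt{69856 + \frac{1}{- \frac{11261057}{154}}} = \sqrt{69856 - \frac{154}{11261057}} = \sqrt{\frac{786652397638}{11261057}} = \frac{\sqrt{8858537488988183366}}{11261057}$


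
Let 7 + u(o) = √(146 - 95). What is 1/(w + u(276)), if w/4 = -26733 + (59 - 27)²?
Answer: -34281/3525560866 - √51/10576682598 ≈ -9.7242e-6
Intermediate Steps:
u(o) = -7 + √51 (u(o) = -7 + √(146 - 95) = -7 + √51)
w = -102836 (w = 4*(-26733 + (59 - 27)²) = 4*(-26733 + 32²) = 4*(-26733 + 1024) = 4*(-25709) = -102836)
1/(w + u(276)) = 1/(-102836 + (-7 + √51)) = 1/(-102843 + √51)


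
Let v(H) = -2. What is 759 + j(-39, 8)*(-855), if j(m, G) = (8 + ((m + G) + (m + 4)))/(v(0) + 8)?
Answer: 9024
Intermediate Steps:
j(m, G) = 2 + m/3 + G/6 (j(m, G) = (8 + ((m + G) + (m + 4)))/(-2 + 8) = (8 + ((G + m) + (4 + m)))/6 = (8 + (4 + G + 2*m))*(1/6) = (12 + G + 2*m)*(1/6) = 2 + m/3 + G/6)
759 + j(-39, 8)*(-855) = 759 + (2 + (1/3)*(-39) + (1/6)*8)*(-855) = 759 + (2 - 13 + 4/3)*(-855) = 759 - 29/3*(-855) = 759 + 8265 = 9024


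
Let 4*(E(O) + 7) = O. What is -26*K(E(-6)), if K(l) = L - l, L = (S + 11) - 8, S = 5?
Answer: -429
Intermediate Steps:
E(O) = -7 + O/4
L = 8 (L = (5 + 11) - 8 = 16 - 8 = 8)
K(l) = 8 - l
-26*K(E(-6)) = -26*(8 - (-7 + (1/4)*(-6))) = -26*(8 - (-7 - 3/2)) = -26*(8 - 1*(-17/2)) = -26*(8 + 17/2) = -26*33/2 = -429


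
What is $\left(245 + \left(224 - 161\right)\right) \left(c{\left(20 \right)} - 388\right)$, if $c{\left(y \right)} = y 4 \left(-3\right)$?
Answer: $-193424$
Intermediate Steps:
$c{\left(y \right)} = - 12 y$ ($c{\left(y \right)} = 4 y \left(-3\right) = - 12 y$)
$\left(245 + \left(224 - 161\right)\right) \left(c{\left(20 \right)} - 388\right) = \left(245 + \left(224 - 161\right)\right) \left(\left(-12\right) 20 - 388\right) = \left(245 + \left(224 - 161\right)\right) \left(-240 - 388\right) = \left(245 + 63\right) \left(-628\right) = 308 \left(-628\right) = -193424$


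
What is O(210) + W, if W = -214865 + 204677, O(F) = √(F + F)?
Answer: -10188 + 2*√105 ≈ -10168.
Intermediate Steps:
O(F) = √2*√F (O(F) = √(2*F) = √2*√F)
W = -10188
O(210) + W = √2*√210 - 10188 = 2*√105 - 10188 = -10188 + 2*√105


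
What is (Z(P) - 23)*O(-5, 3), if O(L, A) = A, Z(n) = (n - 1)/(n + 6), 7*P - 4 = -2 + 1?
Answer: -1039/15 ≈ -69.267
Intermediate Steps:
P = 3/7 (P = 4/7 + (-2 + 1)/7 = 4/7 + (⅐)*(-1) = 4/7 - ⅐ = 3/7 ≈ 0.42857)
Z(n) = (-1 + n)/(6 + n)
(Z(P) - 23)*O(-5, 3) = ((-1 + 3/7)/(6 + 3/7) - 23)*3 = (-4/7/(45/7) - 23)*3 = ((7/45)*(-4/7) - 23)*3 = (-4/45 - 23)*3 = -1039/45*3 = -1039/15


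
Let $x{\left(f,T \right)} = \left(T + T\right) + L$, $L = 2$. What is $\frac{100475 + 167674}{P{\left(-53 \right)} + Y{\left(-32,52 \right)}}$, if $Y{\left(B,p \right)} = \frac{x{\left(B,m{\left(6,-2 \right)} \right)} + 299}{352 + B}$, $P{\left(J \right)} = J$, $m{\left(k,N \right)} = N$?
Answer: $- \frac{85807680}{16663} \approx -5149.6$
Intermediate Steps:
$x{\left(f,T \right)} = 2 + 2 T$ ($x{\left(f,T \right)} = \left(T + T\right) + 2 = 2 T + 2 = 2 + 2 T$)
$Y{\left(B,p \right)} = \frac{297}{352 + B}$ ($Y{\left(B,p \right)} = \frac{\left(2 + 2 \left(-2\right)\right) + 299}{352 + B} = \frac{\left(2 - 4\right) + 299}{352 + B} = \frac{-2 + 299}{352 + B} = \frac{297}{352 + B}$)
$\frac{100475 + 167674}{P{\left(-53 \right)} + Y{\left(-32,52 \right)}} = \frac{100475 + 167674}{-53 + \frac{297}{352 - 32}} = \frac{268149}{-53 + \frac{297}{320}} = \frac{268149}{- \frac{16663}{320}} = 268149 \left(- \frac{320}{16663}\right) = - \frac{85807680}{16663}$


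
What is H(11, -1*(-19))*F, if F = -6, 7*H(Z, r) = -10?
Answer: 60/7 ≈ 8.5714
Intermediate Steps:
H(Z, r) = -10/7 (H(Z, r) = (⅐)*(-10) = -10/7)
H(11, -1*(-19))*F = -10/7*(-6) = 60/7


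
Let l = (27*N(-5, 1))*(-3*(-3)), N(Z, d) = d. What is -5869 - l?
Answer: -6112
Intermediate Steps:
l = 243 (l = (27*1)*(-3*(-3)) = 27*9 = 243)
-5869 - l = -5869 - 1*243 = -5869 - 243 = -6112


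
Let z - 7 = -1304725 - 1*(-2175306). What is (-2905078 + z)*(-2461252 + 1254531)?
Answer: 2455061807290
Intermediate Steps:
z = 870588 (z = 7 + (-1304725 - 1*(-2175306)) = 7 + (-1304725 + 2175306) = 7 + 870581 = 870588)
(-2905078 + z)*(-2461252 + 1254531) = (-2905078 + 870588)*(-2461252 + 1254531) = -2034490*(-1206721) = 2455061807290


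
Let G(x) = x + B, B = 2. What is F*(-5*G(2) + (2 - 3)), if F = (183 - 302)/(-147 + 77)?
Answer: -357/10 ≈ -35.700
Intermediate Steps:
G(x) = 2 + x (G(x) = x + 2 = 2 + x)
F = 17/10 (F = -119/(-70) = -119*(-1/70) = 17/10 ≈ 1.7000)
F*(-5*G(2) + (2 - 3)) = 17*(-5*(2 + 2) + (2 - 3))/10 = 17*(-5*4 - 1)/10 = 17*(-20 - 1)/10 = (17/10)*(-21) = -357/10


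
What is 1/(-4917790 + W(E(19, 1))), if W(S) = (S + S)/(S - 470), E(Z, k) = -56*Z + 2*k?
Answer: -383/1883513039 ≈ -2.0334e-7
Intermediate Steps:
W(S) = 2*S/(-470 + S) (W(S) = (2*S)/(-470 + S) = 2*S/(-470 + S))
1/(-4917790 + W(E(19, 1))) = 1/(-4917790 + 2*(-56*19 + 2*1)/(-470 + (-56*19 + 2*1))) = 1/(-4917790 + 2*(-1064 + 2)/(-470 + (-1064 + 2))) = 1/(-4917790 + 2*(-1062)/(-470 - 1062)) = 1/(-4917790 + 2*(-1062)/(-1532)) = 1/(-4917790 + 2*(-1062)*(-1/1532)) = 1/(-4917790 + 531/383) = 1/(-1883513039/383) = -383/1883513039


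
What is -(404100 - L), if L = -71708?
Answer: -475808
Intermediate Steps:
-(404100 - L) = -(404100 - 1*(-71708)) = -(404100 + 71708) = -1*475808 = -475808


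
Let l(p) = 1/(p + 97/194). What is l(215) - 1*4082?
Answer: -1759340/431 ≈ -4082.0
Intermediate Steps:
l(p) = 1/(½ + p) (l(p) = 1/(p + 97*(1/194)) = 1/(p + ½) = 1/(½ + p))
l(215) - 1*4082 = 2/(1 + 2*215) - 1*4082 = 2/(1 + 430) - 4082 = 2/431 - 4082 = -1759340/431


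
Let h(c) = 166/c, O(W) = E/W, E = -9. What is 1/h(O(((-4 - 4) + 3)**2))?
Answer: -9/4150 ≈ -0.0021687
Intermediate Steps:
O(W) = -9/W
1/h(O(((-4 - 4) + 3)**2)) = 1/(166/((-9/((-4 - 4) + 3)**2))) = 1/(166/((-9/(-8 + 3)**2))) = 1/(166/((-9/((-5)**2)))) = 1/(166/((-9/25))) = 1/(166/((-9*1/25))) = 1/(166/(-9/25)) = 1/(166*(-25/9)) = 1/(-4150/9) = -9/4150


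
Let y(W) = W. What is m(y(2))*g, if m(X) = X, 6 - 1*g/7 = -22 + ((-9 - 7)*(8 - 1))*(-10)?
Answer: -15288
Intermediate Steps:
g = -7644 (g = 42 - 7*(-22 + ((-9 - 7)*(8 - 1))*(-10)) = 42 - 7*(-22 - 16*7*(-10)) = 42 - 7*(-22 - 112*(-10)) = 42 - 7*(-22 + 1120) = 42 - 7*1098 = 42 - 7686 = -7644)
m(y(2))*g = 2*(-7644) = -15288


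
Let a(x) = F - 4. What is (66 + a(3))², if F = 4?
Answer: 4356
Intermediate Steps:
a(x) = 0 (a(x) = 4 - 4 = 0)
(66 + a(3))² = (66 + 0)² = 66² = 4356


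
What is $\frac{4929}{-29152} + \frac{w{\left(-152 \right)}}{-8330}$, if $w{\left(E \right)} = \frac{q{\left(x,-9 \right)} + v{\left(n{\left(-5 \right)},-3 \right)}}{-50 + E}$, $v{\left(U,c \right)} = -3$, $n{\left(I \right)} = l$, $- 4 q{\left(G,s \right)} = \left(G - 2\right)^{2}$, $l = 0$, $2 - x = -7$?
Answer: $- \frac{2073568927}{12263226080} \approx -0.16909$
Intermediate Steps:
$x = 9$ ($x = 2 - -7 = 2 + 7 = 9$)
$q{\left(G,s \right)} = - \frac{\left(-2 + G\right)^{2}}{4}$ ($q{\left(G,s \right)} = - \frac{\left(G - 2\right)^{2}}{4} = - \frac{\left(-2 + G\right)^{2}}{4}$)
$n{\left(I \right)} = 0$
$w{\left(E \right)} = - \frac{61}{4 \left(-50 + E\right)}$ ($w{\left(E \right)} = \frac{- \frac{\left(-2 + 9\right)^{2}}{4} - 3}{-50 + E} = \frac{- \frac{7^{2}}{4} - 3}{-50 + E} = \frac{\left(- \frac{1}{4}\right) 49 - 3}{-50 + E} = \frac{- \frac{49}{4} - 3}{-50 + E} = - \frac{61}{4 \left(-50 + E\right)}$)
$\frac{4929}{-29152} + \frac{w{\left(-152 \right)}}{-8330} = \frac{4929}{-29152} + \frac{\left(-61\right) \frac{1}{-200 + 4 \left(-152\right)}}{-8330} = 4929 \left(- \frac{1}{29152}\right) + - \frac{61}{-200 - 608} \left(- \frac{1}{8330}\right) = - \frac{4929}{29152} + - \frac{61}{-808} \left(- \frac{1}{8330}\right) = - \frac{4929}{29152} + \left(-61\right) \left(- \frac{1}{808}\right) \left(- \frac{1}{8330}\right) = - \frac{4929}{29152} + \frac{61}{808} \left(- \frac{1}{8330}\right) = - \frac{4929}{29152} - \frac{61}{6730640} = - \frac{2073568927}{12263226080}$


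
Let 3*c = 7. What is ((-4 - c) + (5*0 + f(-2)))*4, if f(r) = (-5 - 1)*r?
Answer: 68/3 ≈ 22.667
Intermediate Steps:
c = 7/3 (c = (1/3)*7 = 7/3 ≈ 2.3333)
f(r) = -6*r
((-4 - c) + (5*0 + f(-2)))*4 = ((-4 - 1*7/3) + (5*0 - 6*(-2)))*4 = ((-4 - 7/3) + (0 + 12))*4 = (-19/3 + 12)*4 = (17/3)*4 = 68/3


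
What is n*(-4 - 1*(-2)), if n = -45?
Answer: 90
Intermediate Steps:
n*(-4 - 1*(-2)) = -45*(-4 - 1*(-2)) = -45*(-4 + 2) = -45*(-2) = 90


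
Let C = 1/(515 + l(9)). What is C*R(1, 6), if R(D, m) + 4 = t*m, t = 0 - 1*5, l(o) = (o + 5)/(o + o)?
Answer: -153/2321 ≈ -0.065920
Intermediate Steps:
l(o) = (5 + o)/(2*o) (l(o) = (5 + o)/((2*o)) = (5 + o)*(1/(2*o)) = (5 + o)/(2*o))
t = -5 (t = 0 - 5 = -5)
C = 9/4642 (C = 1/(515 + (1/2)*(5 + 9)/9) = 1/(515 + (1/2)*(1/9)*14) = 1/(515 + 7/9) = 1/(4642/9) = 9/4642 ≈ 0.0019388)
R(D, m) = -4 - 5*m
C*R(1, 6) = 9*(-4 - 5*6)/4642 = 9*(-4 - 30)/4642 = (9/4642)*(-34) = -153/2321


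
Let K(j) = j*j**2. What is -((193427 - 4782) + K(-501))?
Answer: 125562856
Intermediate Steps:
K(j) = j**3
-((193427 - 4782) + K(-501)) = -((193427 - 4782) + (-501)**3) = -(188645 - 125751501) = -1*(-125562856) = 125562856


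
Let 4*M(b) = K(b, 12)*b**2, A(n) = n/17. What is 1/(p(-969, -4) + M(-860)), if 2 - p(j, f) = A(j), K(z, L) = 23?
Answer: 1/4252759 ≈ 2.3514e-7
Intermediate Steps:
A(n) = n/17 (A(n) = n*(1/17) = n/17)
M(b) = 23*b**2/4 (M(b) = (23*b**2)/4 = 23*b**2/4)
p(j, f) = 2 - j/17
1/(p(-969, -4) + M(-860)) = 1/((2 - 1/17*(-969)) + (23/4)*(-860)**2) = 1/((2 + 57) + (23/4)*739600) = 1/(59 + 4252700) = 1/4252759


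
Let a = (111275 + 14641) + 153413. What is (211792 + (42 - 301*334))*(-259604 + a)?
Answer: 2195392500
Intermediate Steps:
a = 279329 (a = 125916 + 153413 = 279329)
(211792 + (42 - 301*334))*(-259604 + a) = (211792 + (42 - 301*334))*(-259604 + 279329) = (211792 + (42 - 100534))*19725 = (211792 - 100492)*19725 = 111300*19725 = 2195392500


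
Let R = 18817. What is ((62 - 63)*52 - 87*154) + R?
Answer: 5367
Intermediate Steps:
((62 - 63)*52 - 87*154) + R = ((62 - 63)*52 - 87*154) + 18817 = (-1*52 - 13398) + 18817 = (-52 - 13398) + 18817 = -13450 + 18817 = 5367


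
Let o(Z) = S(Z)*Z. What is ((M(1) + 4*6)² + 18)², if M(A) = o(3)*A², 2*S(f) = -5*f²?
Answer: 58384881/16 ≈ 3.6491e+6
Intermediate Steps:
S(f) = -5*f²/2 (S(f) = (-5*f²)/2 = -5*f²/2)
o(Z) = -5*Z³/2 (o(Z) = (-5*Z²/2)*Z = -5*Z³/2)
M(A) = -135*A²/2 (M(A) = (-5/2*3³)*A² = (-5/2*27)*A² = -135*A²/2)
((M(1) + 4*6)² + 18)² = ((-135/2*1² + 4*6)² + 18)² = ((-135/2*1 + 24)² + 18)² = ((-135/2 + 24)² + 18)² = ((-87/2)² + 18)² = (7569/4 + 18)² = (7641/4)² = 58384881/16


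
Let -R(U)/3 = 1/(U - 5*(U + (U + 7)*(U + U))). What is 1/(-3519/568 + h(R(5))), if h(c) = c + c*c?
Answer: -27292400/168955251 ≈ -0.16154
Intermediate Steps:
R(U) = -3/(-4*U - 10*U*(7 + U)) (R(U) = -3/(U - 5*(U + (U + 7)*(U + U))) = -3/(U - 5*(U + (7 + U)*(2*U))) = -3/(U - 5*(U + 2*U*(7 + U))) = -3/(U + (-5*U - 10*U*(7 + U))) = -3/(-4*U - 10*U*(7 + U)))
h(c) = c + c**2
1/(-3519/568 + h(R(5))) = 1/(-3519/568 + ((3/2)/(5*(37 + 5*5)))*(1 + (3/2)/(5*(37 + 5*5)))) = 1/(-3519*1/568 + ((3/2)*(1/5)/(37 + 25))*(1 + (3/2)*(1/5)/(37 + 25))) = 1/(-3519/568 + ((3/2)*(1/5)/62)*(1 + (3/2)*(1/5)/62)) = 1/(-3519/568 + ((3/2)*(1/5)*(1/62))*(1 + (3/2)*(1/5)*(1/62))) = 1/(-3519/568 + 3*(1 + 3/620)/620) = 1/(-3519/568 + (3/620)*(623/620)) = 1/(-3519/568 + 1869/384400) = 1/(-168955251/27292400) = -27292400/168955251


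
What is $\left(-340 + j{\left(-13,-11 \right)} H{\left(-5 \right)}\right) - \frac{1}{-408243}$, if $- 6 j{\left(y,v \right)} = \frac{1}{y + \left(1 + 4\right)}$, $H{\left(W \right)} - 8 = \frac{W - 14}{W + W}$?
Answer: $- \frac{22194947021}{65318880} \approx -339.79$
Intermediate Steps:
$H{\left(W \right)} = 8 + \frac{-14 + W}{2 W}$ ($H{\left(W \right)} = 8 + \frac{W - 14}{W + W} = 8 + \frac{-14 + W}{2 W}$)
$j{\left(y,v \right)} = - \frac{1}{6 \left(5 + y\right)}$ ($j{\left(y,v \right)} = - \frac{1}{6 \left(y + \left(1 + 4\right)\right)} = - \frac{1}{6 \left(y + 5\right)} = - \frac{1}{6 \left(5 + y\right)}$)
$\left(-340 + j{\left(-13,-11 \right)} H{\left(-5 \right)}\right) - \frac{1}{-408243} = \left(-340 + - \frac{1}{30 + 6 \left(-13\right)} \left(\frac{17}{2} - \frac{7}{-5}\right)\right) - \frac{1}{-408243} = \left(-340 + - \frac{1}{30 - 78} \left(\frac{17}{2} - - \frac{7}{5}\right)\right) - - \frac{1}{408243} = \left(-340 + - \frac{1}{-48} \left(\frac{17}{2} + \frac{7}{5}\right)\right) + \frac{1}{408243} = \left(-340 + \left(-1\right) \left(- \frac{1}{48}\right) \frac{99}{10}\right) + \frac{1}{408243} = \left(-340 + \frac{1}{48} \cdot \frac{99}{10}\right) + \frac{1}{408243} = \left(-340 + \frac{33}{160}\right) + \frac{1}{408243} = - \frac{54367}{160} + \frac{1}{408243} = - \frac{22194947021}{65318880}$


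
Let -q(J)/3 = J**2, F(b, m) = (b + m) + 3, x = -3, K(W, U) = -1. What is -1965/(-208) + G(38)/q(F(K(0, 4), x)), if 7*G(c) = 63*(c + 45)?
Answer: -49827/208 ≈ -239.55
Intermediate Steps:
G(c) = 405 + 9*c (G(c) = (63*(c + 45))/7 = (63*(45 + c))/7 = (2835 + 63*c)/7 = 405 + 9*c)
F(b, m) = 3 + b + m
q(J) = -3*J**2
-1965/(-208) + G(38)/q(F(K(0, 4), x)) = -1965/(-208) + (405 + 9*38)/((-3*(3 - 1 - 3)**2)) = -1965*(-1/208) + (405 + 342)/((-3*(-1)**2)) = 1965/208 + 747/((-3*1)) = 1965/208 + 747/(-3) = 1965/208 + 747*(-1/3) = 1965/208 - 249 = -49827/208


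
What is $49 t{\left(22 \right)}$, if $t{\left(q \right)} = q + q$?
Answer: $2156$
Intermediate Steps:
$t{\left(q \right)} = 2 q$
$49 t{\left(22 \right)} = 49 \cdot 2 \cdot 22 = 49 \cdot 44 = 2156$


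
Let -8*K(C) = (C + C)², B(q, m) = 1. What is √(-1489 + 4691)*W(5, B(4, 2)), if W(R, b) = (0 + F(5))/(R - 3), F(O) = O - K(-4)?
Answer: 13*√3202/2 ≈ 367.81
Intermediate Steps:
K(C) = -C²/2 (K(C) = -(C + C)²/8 = -4*C²/8 = -C²/2)
F(O) = 8 + O (F(O) = O - (-1)*(-4)²/2 = O - (-1)*16/2 = O - 1*(-8) = O + 8 = 8 + O)
W(R, b) = 13/(-3 + R) (W(R, b) = (0 + (8 + 5))/(R - 3) = (0 + 13)/(-3 + R) = 13/(-3 + R))
√(-1489 + 4691)*W(5, B(4, 2)) = √(-1489 + 4691)*(13/(-3 + 5)) = √3202*(13/2) = 13*√3202/2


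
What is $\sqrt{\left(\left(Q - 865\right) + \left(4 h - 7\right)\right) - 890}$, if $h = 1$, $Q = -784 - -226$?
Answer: $2 i \sqrt{579} \approx 48.125 i$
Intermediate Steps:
$Q = -558$ ($Q = -784 + 226 = -558$)
$\sqrt{\left(\left(Q - 865\right) + \left(4 h - 7\right)\right) - 890} = \sqrt{\left(\left(-558 - 865\right) + \left(4 \cdot 1 - 7\right)\right) - 890} = \sqrt{\left(-1423 + \left(4 - 7\right)\right) - 890} = \sqrt{\left(-1423 - 3\right) - 890} = \sqrt{-1426 - 890} = \sqrt{-2316} = 2 i \sqrt{579}$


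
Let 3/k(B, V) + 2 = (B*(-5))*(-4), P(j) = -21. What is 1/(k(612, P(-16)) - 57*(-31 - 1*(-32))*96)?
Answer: -12238/66966333 ≈ -0.00018275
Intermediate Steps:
k(B, V) = 3/(-2 + 20*B) (k(B, V) = 3/(-2 + (B*(-5))*(-4)) = 3/(-2 - 5*B*(-4)) = 3/(-2 + 20*B))
1/(k(612, P(-16)) - 57*(-31 - 1*(-32))*96) = 1/(3/(2*(-1 + 10*612)) - 57*(-31 - 1*(-32))*96) = 1/(3/(2*(-1 + 6120)) - 57*(-31 + 32)*96) = 1/((3/2)/6119 - 57*1*96) = 1/((3/2)*(1/6119) - 57*96) = 1/(3/12238 - 5472) = 1/(-66966333/12238) = -12238/66966333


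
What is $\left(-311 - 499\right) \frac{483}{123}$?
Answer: $- \frac{130410}{41} \approx -3180.7$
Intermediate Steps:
$\left(-311 - 499\right) \frac{483}{123} = - 810 \cdot 483 \cdot \frac{1}{123} = \left(-810\right) \frac{161}{41} = - \frac{130410}{41}$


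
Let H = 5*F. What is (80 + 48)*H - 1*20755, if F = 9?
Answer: -14995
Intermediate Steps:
H = 45 (H = 5*9 = 45)
(80 + 48)*H - 1*20755 = (80 + 48)*45 - 1*20755 = 128*45 - 20755 = 5760 - 20755 = -14995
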